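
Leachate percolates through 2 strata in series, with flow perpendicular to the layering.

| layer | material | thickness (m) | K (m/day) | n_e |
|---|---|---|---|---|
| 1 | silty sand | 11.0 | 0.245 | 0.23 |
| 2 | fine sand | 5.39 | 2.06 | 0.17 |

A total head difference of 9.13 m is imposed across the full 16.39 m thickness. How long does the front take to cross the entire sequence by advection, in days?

17.9

With flow normal to the layers, continuity requires the same specific discharge q through every layer.
Σ(b_i/K_i) = 11.0/0.245 + 5.39/2.06 = 47.51 d.
q = Δh / Σ(b_i/K_i) = 9.13 / 47.51 = 0.1922 m/day.
In each layer the seepage velocity is v_i = q/n_i, so the layer transit time is t_i = b_i·n_i / q:
  layer 1 (silty sand): t_1 = 11.0 × 0.23 / 0.1922 = 13.17 d
  layer 2 (fine sand): t_2 = 5.39 × 0.17 / 0.1922 = 4.769 d
Total t = Σ t_i = 17.94 days.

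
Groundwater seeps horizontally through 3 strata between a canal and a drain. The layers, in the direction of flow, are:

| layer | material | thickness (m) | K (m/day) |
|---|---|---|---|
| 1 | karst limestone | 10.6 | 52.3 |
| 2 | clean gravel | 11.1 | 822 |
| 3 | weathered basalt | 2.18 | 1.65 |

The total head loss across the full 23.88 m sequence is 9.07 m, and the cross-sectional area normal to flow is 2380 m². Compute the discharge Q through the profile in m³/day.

14000

Flow is perpendicular to layering, so the layers act in series and the equivalent K is the thickness-weighted harmonic mean.
Total thickness L = 10.6 + 11.1 + 2.18 = 23.88 m.
Σ(b_i/K_i) = 10.6/52.3 + 11.1/822 + 2.18/1.65 = 1.537 d.
K_eq = L / Σ(b_i/K_i) = 23.88 / 1.537 = 15.53 m/day.
Q = K_eq · A · (Δh/L) = 15.53 × 2380 × (9.07/23.88) = 14041 m³/day.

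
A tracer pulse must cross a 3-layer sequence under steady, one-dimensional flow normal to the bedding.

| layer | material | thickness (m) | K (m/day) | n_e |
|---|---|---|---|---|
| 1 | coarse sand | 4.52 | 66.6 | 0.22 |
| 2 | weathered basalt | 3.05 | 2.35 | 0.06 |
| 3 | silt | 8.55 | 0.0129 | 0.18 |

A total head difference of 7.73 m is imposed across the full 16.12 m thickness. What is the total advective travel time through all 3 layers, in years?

0.639

With flow normal to the layers, continuity requires the same specific discharge q through every layer.
Σ(b_i/K_i) = 4.52/66.6 + 3.05/2.35 + 8.55/0.0129 = 664.2 d.
q = Δh / Σ(b_i/K_i) = 7.73 / 664.2 = 0.01164 m/day.
In each layer the seepage velocity is v_i = q/n_i, so the layer transit time is t_i = b_i·n_i / q:
  layer 1 (coarse sand): t_1 = 4.52 × 0.22 / 0.01164 = 85.44 d
  layer 2 (weathered basalt): t_2 = 3.05 × 0.06 / 0.01164 = 15.72 d
  layer 3 (silt): t_3 = 8.55 × 0.18 / 0.01164 = 132.2 d
Total t = Σ t_i = 233.4 days = 0.6390 years.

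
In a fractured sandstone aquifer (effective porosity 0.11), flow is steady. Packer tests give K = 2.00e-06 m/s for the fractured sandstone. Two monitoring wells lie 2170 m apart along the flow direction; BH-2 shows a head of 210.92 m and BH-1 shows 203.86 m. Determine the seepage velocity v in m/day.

Convert K: 2.00e-06 m/s × 86400 = 0.1728 m/day.
Hydraulic gradient i = (210.92 − 203.86) / 2170 = 7.06 / 2170 = 0.003253.
Darcy flux q = K · i = 0.1728 × 0.003253 = 0.0005622 m/day.
Seepage velocity v = q / n_e = 0.0005622 / 0.11 = 0.005111 m/day.

0.00511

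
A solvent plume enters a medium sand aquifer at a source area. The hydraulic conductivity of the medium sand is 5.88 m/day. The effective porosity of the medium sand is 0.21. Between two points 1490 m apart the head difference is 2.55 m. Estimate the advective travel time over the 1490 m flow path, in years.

Hydraulic gradient i = Δh / L = 2.55 / 1490 = 0.001711.
Darcy flux q = K · i = 5.880 × 0.001711 = 0.01006 m/day.
Seepage velocity v = q / n_e = 0.01006 / 0.21 = 0.04792 m/day.
Travel time t = L / v = 1490 / 0.04792 = 31094 days = 85.13 years.

85.1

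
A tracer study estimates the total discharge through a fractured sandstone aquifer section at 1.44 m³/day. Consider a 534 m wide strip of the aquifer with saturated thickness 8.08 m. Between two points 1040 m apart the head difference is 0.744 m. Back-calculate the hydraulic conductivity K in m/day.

0.467

Cross-sectional area A = 534 × 8.08 = 4315 m².
Hydraulic gradient i = Δh / L = 0.744 / 1040 = 0.0007154.
From Q = K·A·i, K = Q / (A·i) = 1.44 / (4315 × 0.0007154) = 0.4665 m/day.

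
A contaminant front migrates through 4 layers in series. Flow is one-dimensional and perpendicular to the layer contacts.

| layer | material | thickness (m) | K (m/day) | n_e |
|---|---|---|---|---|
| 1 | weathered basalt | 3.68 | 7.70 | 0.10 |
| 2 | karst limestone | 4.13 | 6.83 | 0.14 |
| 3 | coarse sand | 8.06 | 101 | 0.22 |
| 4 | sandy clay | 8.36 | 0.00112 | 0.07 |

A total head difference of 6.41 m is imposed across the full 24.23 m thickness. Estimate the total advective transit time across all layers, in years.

With flow normal to the layers, continuity requires the same specific discharge q through every layer.
Σ(b_i/K_i) = 3.68/7.70 + 4.13/6.83 + 8.06/101 + 8.36/0.00112 = 7465 d.
q = Δh / Σ(b_i/K_i) = 6.41 / 7465 = 0.0008586 m/day.
In each layer the seepage velocity is v_i = q/n_i, so the layer transit time is t_i = b_i·n_i / q:
  layer 1 (weathered basalt): t_1 = 3.68 × 0.10 / 0.0008586 = 428.6 d
  layer 2 (karst limestone): t_2 = 4.13 × 0.14 / 0.0008586 = 673.4 d
  layer 3 (coarse sand): t_3 = 8.06 × 0.22 / 0.0008586 = 2065 d
  layer 4 (sandy clay): t_4 = 8.36 × 0.07 / 0.0008586 = 681.6 d
Total t = Σ t_i = 3849 days = 10.54 years.

10.5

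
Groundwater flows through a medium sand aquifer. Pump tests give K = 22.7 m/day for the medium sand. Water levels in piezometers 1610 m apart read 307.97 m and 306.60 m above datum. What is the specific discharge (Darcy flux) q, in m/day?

Hydraulic gradient i = (307.97 − 306.60) / 1610 = 1.37 / 1610 = 0.0008509.
Specific discharge q = K · i = 22.70 × 0.0008509 = 0.01932 m/day.

0.0193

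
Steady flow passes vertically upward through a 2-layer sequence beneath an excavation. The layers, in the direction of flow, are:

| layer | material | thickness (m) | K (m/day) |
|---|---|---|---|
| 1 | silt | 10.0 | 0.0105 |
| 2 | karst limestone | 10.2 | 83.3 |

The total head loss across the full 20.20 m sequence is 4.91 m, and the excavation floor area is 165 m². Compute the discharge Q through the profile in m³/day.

Flow is perpendicular to layering, so the layers act in series and the equivalent K is the thickness-weighted harmonic mean.
Total thickness L = 10.0 + 10.2 = 20.20 m.
Σ(b_i/K_i) = 10.0/0.0105 + 10.2/83.3 = 952.5 d.
K_eq = L / Σ(b_i/K_i) = 20.20 / 952.5 = 0.02121 m/day.
Q = K_eq · A · (Δh/L) = 0.02121 × 165 × (4.91/20.20) = 0.8505 m³/day.

0.851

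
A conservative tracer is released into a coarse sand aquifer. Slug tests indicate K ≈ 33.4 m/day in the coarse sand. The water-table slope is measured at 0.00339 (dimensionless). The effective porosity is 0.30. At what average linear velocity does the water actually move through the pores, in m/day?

0.377

Hydraulic gradient i = 0.00339.
Darcy flux q = K · i = 33.40 × 0.003390 = 0.1132 m/day.
Seepage velocity v = q / n_e = 0.1132 / 0.30 = 0.3774 m/day.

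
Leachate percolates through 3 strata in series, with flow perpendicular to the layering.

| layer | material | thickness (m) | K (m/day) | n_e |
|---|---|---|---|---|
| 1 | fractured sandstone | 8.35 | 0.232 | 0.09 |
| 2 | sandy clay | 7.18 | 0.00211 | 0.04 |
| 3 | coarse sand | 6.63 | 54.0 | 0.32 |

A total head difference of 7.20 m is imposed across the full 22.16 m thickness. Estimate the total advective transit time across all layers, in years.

4.13

With flow normal to the layers, continuity requires the same specific discharge q through every layer.
Σ(b_i/K_i) = 8.35/0.232 + 7.18/0.00211 + 6.63/54.0 = 3439 d.
q = Δh / Σ(b_i/K_i) = 7.20 / 3439 = 0.002094 m/day.
In each layer the seepage velocity is v_i = q/n_i, so the layer transit time is t_i = b_i·n_i / q:
  layer 1 (fractured sandstone): t_1 = 8.35 × 0.09 / 0.002094 = 358.9 d
  layer 2 (sandy clay): t_2 = 7.18 × 0.04 / 0.002094 = 137.2 d
  layer 3 (coarse sand): t_3 = 6.63 × 0.32 / 0.002094 = 1013 d
Total t = Σ t_i = 1509 days = 4.133 years.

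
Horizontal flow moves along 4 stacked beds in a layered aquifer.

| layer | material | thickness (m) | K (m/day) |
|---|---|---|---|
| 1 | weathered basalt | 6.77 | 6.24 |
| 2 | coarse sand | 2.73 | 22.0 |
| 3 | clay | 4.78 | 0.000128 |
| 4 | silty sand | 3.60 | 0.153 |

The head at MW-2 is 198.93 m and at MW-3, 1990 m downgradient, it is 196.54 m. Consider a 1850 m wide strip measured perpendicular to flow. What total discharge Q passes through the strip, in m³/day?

Flow is parallel to layering, so each bed carries its own Darcy discharge and the transmissivities add.
Σ(K_i·b_i) = 6.24×6.77 + 22.0×2.73 + 0.000128×4.78 + 0.153×3.60 = 102.9 m²/day.
Hydraulic gradient i = (198.93 − 196.54) / 1990 = 2.39 / 1990 = 0.001201.
Q = Σ(K_i·b_i) · W · i = 102.9 × 1850 × 0.001201 = 228.5 m³/day.

229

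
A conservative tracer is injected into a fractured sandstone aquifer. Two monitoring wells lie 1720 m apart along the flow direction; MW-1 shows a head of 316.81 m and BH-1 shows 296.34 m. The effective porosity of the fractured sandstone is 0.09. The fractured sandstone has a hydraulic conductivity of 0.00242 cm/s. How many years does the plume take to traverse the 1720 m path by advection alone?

17.0

Convert K: 0.00242 cm/s × 864 = 2.091 m/day.
Hydraulic gradient i = (316.81 − 296.34) / 1720 = 20.47 / 1720 = 0.01190.
Darcy flux q = K · i = 2.091 × 0.01190 = 0.02488 m/day.
Seepage velocity v = q / n_e = 0.02488 / 0.09 = 0.2765 m/day.
Travel time t = L / v = 1720 / 0.2765 = 6221 days = 17.03 years.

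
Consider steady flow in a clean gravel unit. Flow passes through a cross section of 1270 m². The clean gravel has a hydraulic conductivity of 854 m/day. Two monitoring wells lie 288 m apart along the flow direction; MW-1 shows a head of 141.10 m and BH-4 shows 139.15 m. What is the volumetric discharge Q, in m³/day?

Hydraulic gradient i = (141.10 − 139.15) / 288 = 1.95 / 288 = 0.006771.
Darcy's law: Q = K · A · i = 854.0 × 1270 × 0.006771 = 7344 m³/day.

7340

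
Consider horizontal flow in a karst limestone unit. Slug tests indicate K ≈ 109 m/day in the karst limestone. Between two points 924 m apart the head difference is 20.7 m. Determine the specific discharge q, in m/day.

2.44

Hydraulic gradient i = Δh / L = 20.7 / 924 = 0.02240.
Specific discharge q = K · i = 109.0 × 0.02240 = 2.442 m/day.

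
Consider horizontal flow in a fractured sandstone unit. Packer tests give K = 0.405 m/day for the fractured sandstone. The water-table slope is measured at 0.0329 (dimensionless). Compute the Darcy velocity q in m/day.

Hydraulic gradient i = 0.0329.
Specific discharge q = K · i = 0.4050 × 0.03290 = 0.01332 m/day.

0.0133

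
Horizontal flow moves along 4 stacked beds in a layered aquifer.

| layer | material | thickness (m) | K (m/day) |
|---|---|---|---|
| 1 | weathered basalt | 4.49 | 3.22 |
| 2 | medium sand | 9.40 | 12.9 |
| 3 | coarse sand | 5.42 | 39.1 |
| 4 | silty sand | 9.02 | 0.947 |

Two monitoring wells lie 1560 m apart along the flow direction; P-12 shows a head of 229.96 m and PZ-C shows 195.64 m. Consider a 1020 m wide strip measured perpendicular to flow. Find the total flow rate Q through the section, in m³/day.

Flow is parallel to layering, so each bed carries its own Darcy discharge and the transmissivities add.
Σ(K_i·b_i) = 3.22×4.49 + 12.9×9.40 + 39.1×5.42 + 0.947×9.02 = 356.2 m²/day.
Hydraulic gradient i = (229.96 − 195.64) / 1560 = 34.32 / 1560 = 0.02200.
Q = Σ(K_i·b_i) · W · i = 356.2 × 1020 × 0.02200 = 7993 m³/day.

7990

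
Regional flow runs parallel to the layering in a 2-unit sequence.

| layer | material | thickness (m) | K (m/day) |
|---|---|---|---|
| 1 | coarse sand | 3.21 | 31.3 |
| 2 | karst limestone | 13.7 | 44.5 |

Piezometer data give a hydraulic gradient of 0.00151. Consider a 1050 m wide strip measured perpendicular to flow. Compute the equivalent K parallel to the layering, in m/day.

Flow is parallel to layering, so each bed carries its own Darcy discharge and the transmissivities add.
Σ(K_i·b_i) = 31.3×3.21 + 44.5×13.7 = 710.1 m²/day.
Total thickness b = 16.91 m, so K_eq = Σ(K_i·b_i)/b = 41.99 m/day.

42.0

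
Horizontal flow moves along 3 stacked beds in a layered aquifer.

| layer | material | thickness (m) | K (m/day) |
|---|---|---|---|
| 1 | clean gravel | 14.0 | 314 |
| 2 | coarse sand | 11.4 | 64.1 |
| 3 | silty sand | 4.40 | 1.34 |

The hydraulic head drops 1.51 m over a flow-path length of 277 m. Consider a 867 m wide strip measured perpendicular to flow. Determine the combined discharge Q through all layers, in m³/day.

Flow is parallel to layering, so each bed carries its own Darcy discharge and the transmissivities add.
Σ(K_i·b_i) = 314×14.0 + 64.1×11.4 + 1.34×4.40 = 5133 m²/day.
Hydraulic gradient i = Δh / L = 1.51 / 277 = 0.005451.
Q = Σ(K_i·b_i) · W · i = 5133 × 867 × 0.005451 = 24258 m³/day.

24300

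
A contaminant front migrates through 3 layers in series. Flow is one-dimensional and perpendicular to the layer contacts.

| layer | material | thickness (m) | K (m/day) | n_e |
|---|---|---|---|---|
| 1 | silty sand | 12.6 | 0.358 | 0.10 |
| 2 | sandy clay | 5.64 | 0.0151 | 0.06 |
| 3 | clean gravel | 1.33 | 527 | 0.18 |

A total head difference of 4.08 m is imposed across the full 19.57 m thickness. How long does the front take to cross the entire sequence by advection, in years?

With flow normal to the layers, continuity requires the same specific discharge q through every layer.
Σ(b_i/K_i) = 12.6/0.358 + 5.64/0.0151 + 1.33/527 = 408.7 d.
q = Δh / Σ(b_i/K_i) = 4.08 / 408.7 = 0.009983 m/day.
In each layer the seepage velocity is v_i = q/n_i, so the layer transit time is t_i = b_i·n_i / q:
  layer 1 (silty sand): t_1 = 12.6 × 0.10 / 0.009983 = 126.2 d
  layer 2 (sandy clay): t_2 = 5.64 × 0.06 / 0.009983 = 33.90 d
  layer 3 (clean gravel): t_3 = 1.33 × 0.18 / 0.009983 = 23.98 d
Total t = Σ t_i = 184.1 days = 0.5040 years.

0.504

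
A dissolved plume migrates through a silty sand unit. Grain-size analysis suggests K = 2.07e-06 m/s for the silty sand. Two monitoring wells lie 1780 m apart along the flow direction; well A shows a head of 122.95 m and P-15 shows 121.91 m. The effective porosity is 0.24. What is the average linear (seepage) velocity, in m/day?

0.000435

Convert K: 2.07e-06 m/s × 86400 = 0.1788 m/day.
Hydraulic gradient i = (122.95 − 121.91) / 1780 = 1.04 / 1780 = 0.0005843.
Darcy flux q = K · i = 0.1788 × 0.0005843 = 0.0001045 m/day.
Seepage velocity v = q / n_e = 0.0001045 / 0.24 = 0.0004354 m/day.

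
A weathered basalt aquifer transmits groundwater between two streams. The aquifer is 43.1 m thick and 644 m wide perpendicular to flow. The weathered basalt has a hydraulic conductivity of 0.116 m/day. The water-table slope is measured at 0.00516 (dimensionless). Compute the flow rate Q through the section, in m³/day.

16.6

Cross-sectional area A = 644 × 43.1 = 27756 m².
Hydraulic gradient i = 0.00516.
Darcy's law: Q = K · A · i = 0.1160 × 27756 × 0.005160 = 16.61 m³/day.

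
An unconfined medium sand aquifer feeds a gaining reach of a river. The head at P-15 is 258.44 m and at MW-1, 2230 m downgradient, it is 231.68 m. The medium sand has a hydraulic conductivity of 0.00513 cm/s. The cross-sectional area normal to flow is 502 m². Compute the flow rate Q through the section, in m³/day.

Convert K: 0.00513 cm/s × 864 = 4.432 m/day.
Hydraulic gradient i = (258.44 − 231.68) / 2230 = 26.76 / 2230 = 0.01200.
Darcy's law: Q = K · A · i = 4.432 × 502.0 × 0.01200 = 26.70 m³/day.

26.7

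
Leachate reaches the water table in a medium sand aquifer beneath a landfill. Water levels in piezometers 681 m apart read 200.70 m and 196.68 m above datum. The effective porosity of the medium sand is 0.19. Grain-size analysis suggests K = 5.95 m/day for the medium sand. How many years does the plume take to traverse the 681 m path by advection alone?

Hydraulic gradient i = (200.70 − 196.68) / 681 = 4.02 / 681 = 0.005903.
Darcy flux q = K · i = 5.950 × 0.005903 = 0.03512 m/day.
Seepage velocity v = q / n_e = 0.03512 / 0.19 = 0.1849 m/day.
Travel time t = L / v = 681 / 0.1849 = 3684 days = 10.09 years.

10.1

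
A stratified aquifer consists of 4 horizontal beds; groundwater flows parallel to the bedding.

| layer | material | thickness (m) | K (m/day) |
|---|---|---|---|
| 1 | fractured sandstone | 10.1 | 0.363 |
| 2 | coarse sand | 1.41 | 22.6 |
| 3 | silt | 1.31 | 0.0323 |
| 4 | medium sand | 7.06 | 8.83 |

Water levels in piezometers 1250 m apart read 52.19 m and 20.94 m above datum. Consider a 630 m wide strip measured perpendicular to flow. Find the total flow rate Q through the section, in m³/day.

1540

Flow is parallel to layering, so each bed carries its own Darcy discharge and the transmissivities add.
Σ(K_i·b_i) = 0.363×10.1 + 22.6×1.41 + 0.0323×1.31 + 8.83×7.06 = 97.91 m²/day.
Hydraulic gradient i = (52.19 − 20.94) / 1250 = 31.25 / 1250 = 0.02500.
Q = Σ(K_i·b_i) · W · i = 97.91 × 630 × 0.02500 = 1542 m³/day.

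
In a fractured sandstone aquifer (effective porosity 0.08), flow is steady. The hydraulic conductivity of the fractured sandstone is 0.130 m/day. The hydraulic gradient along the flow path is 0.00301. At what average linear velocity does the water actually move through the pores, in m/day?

0.00489

Hydraulic gradient i = 0.00301.
Darcy flux q = K · i = 0.1300 × 0.003010 = 0.0003913 m/day.
Seepage velocity v = q / n_e = 0.0003913 / 0.08 = 0.004891 m/day.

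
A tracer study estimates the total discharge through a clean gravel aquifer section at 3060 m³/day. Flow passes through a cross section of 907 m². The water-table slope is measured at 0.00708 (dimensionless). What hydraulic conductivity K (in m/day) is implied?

477

Hydraulic gradient i = 0.00708.
From Q = K·A·i, K = Q / (A·i) = 3060 / (907.0 × 0.007080) = 476.5 m/day.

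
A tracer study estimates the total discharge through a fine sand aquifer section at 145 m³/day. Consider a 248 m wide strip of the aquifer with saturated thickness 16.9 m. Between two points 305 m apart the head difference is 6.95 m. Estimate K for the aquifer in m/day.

Cross-sectional area A = 248 × 16.9 = 4191 m².
Hydraulic gradient i = Δh / L = 6.95 / 305 = 0.02279.
From Q = K·A·i, K = Q / (A·i) = 145 / (4191 × 0.02279) = 1.518 m/day.

1.52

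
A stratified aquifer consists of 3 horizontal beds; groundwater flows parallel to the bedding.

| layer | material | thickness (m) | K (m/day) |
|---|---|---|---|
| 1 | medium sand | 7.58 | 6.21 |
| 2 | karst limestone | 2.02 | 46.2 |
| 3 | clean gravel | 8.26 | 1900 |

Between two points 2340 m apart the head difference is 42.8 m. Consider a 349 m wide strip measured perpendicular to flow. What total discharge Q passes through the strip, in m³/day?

101000

Flow is parallel to layering, so each bed carries its own Darcy discharge and the transmissivities add.
Σ(K_i·b_i) = 6.21×7.58 + 46.2×2.02 + 1900×8.26 = 15834 m²/day.
Hydraulic gradient i = Δh / L = 42.8 / 2340 = 0.01829.
Q = Σ(K_i·b_i) · W · i = 15834 × 349 × 0.01829 = 1.011e+05 m³/day.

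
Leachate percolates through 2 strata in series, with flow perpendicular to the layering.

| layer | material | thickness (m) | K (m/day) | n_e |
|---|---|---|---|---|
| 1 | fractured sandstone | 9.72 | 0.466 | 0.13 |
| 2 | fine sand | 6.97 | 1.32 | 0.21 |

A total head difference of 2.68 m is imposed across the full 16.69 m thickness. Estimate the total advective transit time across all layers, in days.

With flow normal to the layers, continuity requires the same specific discharge q through every layer.
Σ(b_i/K_i) = 9.72/0.466 + 6.97/1.32 = 26.14 d.
q = Δh / Σ(b_i/K_i) = 2.68 / 26.14 = 0.1025 m/day.
In each layer the seepage velocity is v_i = q/n_i, so the layer transit time is t_i = b_i·n_i / q:
  layer 1 (fractured sandstone): t_1 = 9.72 × 0.13 / 0.1025 = 12.32 d
  layer 2 (fine sand): t_2 = 6.97 × 0.21 / 0.1025 = 14.28 d
Total t = Σ t_i = 26.60 days.

26.6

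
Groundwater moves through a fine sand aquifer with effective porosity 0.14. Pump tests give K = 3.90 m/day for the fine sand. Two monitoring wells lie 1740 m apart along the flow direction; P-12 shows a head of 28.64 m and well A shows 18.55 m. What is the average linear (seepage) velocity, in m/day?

0.162

Hydraulic gradient i = (28.64 − 18.55) / 1740 = 10.09 / 1740 = 0.005799.
Darcy flux q = K · i = 3.900 × 0.005799 = 0.02262 m/day.
Seepage velocity v = q / n_e = 0.02262 / 0.14 = 0.1615 m/day.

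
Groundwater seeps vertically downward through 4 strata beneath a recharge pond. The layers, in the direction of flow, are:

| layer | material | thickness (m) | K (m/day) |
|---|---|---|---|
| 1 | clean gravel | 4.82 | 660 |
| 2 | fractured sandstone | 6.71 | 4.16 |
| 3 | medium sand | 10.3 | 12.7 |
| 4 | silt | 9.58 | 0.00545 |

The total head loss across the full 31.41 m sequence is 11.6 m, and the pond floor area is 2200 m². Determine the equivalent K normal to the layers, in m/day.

Flow is perpendicular to layering, so the layers act in series and the equivalent K is the thickness-weighted harmonic mean.
Total thickness L = 4.82 + 6.71 + 10.3 + 9.58 = 31.41 m.
Σ(b_i/K_i) = 4.82/660 + 6.71/4.16 + 10.3/12.7 + 9.58/0.00545 = 1760 d.
K_eq = L / Σ(b_i/K_i) = 31.41 / 1760 = 0.01784 m/day.

0.0178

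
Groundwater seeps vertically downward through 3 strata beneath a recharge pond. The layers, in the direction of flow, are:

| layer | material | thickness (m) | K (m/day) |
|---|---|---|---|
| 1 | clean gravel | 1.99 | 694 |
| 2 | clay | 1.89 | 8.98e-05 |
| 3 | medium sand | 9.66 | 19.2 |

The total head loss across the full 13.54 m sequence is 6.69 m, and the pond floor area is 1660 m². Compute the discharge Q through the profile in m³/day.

0.528

Flow is perpendicular to layering, so the layers act in series and the equivalent K is the thickness-weighted harmonic mean.
Total thickness L = 1.99 + 1.89 + 9.66 = 13.54 m.
Σ(b_i/K_i) = 1.99/694 + 1.89/8.98e-05 + 9.66/19.2 = 21047 d.
K_eq = L / Σ(b_i/K_i) = 13.54 / 21047 = 0.0006433 m/day.
Q = K_eq · A · (Δh/L) = 0.0006433 × 1660 × (6.69/13.54) = 0.5276 m³/day.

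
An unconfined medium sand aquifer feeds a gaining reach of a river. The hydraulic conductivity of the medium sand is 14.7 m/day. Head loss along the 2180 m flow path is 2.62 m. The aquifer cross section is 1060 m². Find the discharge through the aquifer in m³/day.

18.7

Hydraulic gradient i = Δh / L = 2.62 / 2180 = 0.001202.
Darcy's law: Q = K · A · i = 14.70 × 1060 × 0.001202 = 18.73 m³/day.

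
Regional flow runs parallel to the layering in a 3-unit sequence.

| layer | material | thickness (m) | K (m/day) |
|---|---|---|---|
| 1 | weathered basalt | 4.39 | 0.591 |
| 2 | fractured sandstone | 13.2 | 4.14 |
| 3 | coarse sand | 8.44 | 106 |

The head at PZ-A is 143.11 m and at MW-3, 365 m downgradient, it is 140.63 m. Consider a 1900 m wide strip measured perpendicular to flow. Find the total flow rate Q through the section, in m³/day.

12300

Flow is parallel to layering, so each bed carries its own Darcy discharge and the transmissivities add.
Σ(K_i·b_i) = 0.591×4.39 + 4.14×13.2 + 106×8.44 = 951.9 m²/day.
Hydraulic gradient i = (143.11 − 140.63) / 365 = 2.48 / 365 = 0.006795.
Q = Σ(K_i·b_i) · W · i = 951.9 × 1900 × 0.006795 = 12288 m³/day.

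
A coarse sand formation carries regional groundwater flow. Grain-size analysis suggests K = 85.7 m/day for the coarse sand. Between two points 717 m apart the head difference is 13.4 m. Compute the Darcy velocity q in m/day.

Hydraulic gradient i = Δh / L = 13.4 / 717 = 0.01869.
Specific discharge q = K · i = 85.70 × 0.01869 = 1.602 m/day.

1.60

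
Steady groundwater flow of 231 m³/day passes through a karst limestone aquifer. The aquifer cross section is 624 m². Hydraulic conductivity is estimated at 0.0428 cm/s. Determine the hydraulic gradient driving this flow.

Convert K: 0.0428 cm/s × 864 = 36.98 m/day.
From Q = K·A·i, i = Q / (K·A) = 231 / (36.98 × 624.0) = 0.01001.

0.0100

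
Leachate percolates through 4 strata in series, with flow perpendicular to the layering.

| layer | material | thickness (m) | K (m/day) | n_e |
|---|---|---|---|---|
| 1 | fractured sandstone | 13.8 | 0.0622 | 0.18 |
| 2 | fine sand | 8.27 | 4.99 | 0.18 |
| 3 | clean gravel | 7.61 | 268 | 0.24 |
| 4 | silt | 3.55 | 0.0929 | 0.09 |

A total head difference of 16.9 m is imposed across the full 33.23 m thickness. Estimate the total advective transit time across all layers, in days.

94.8

With flow normal to the layers, continuity requires the same specific discharge q through every layer.
Σ(b_i/K_i) = 13.8/0.0622 + 8.27/4.99 + 7.61/268 + 3.55/0.0929 = 261.8 d.
q = Δh / Σ(b_i/K_i) = 16.9 / 261.8 = 0.06456 m/day.
In each layer the seepage velocity is v_i = q/n_i, so the layer transit time is t_i = b_i·n_i / q:
  layer 1 (fractured sandstone): t_1 = 13.8 × 0.18 / 0.06456 = 38.47 d
  layer 2 (fine sand): t_2 = 8.27 × 0.18 / 0.06456 = 23.06 d
  layer 3 (clean gravel): t_3 = 7.61 × 0.24 / 0.06456 = 28.29 d
  layer 4 (silt): t_4 = 3.55 × 0.09 / 0.06456 = 4.949 d
Total t = Σ t_i = 94.77 days.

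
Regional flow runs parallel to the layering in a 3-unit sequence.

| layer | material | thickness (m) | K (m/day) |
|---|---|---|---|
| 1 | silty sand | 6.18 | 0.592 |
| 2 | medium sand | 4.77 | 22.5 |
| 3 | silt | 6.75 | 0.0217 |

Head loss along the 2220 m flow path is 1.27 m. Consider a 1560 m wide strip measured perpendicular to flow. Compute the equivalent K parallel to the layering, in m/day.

Flow is parallel to layering, so each bed carries its own Darcy discharge and the transmissivities add.
Σ(K_i·b_i) = 0.592×6.18 + 22.5×4.77 + 0.0217×6.75 = 111.1 m²/day.
Total thickness b = 17.70 m, so K_eq = Σ(K_i·b_i)/b = 6.279 m/day.

6.28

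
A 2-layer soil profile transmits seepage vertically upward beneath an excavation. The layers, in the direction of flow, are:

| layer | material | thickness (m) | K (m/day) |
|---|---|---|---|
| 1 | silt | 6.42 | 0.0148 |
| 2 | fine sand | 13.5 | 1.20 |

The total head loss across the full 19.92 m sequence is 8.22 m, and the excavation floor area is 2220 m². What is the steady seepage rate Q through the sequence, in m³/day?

Flow is perpendicular to layering, so the layers act in series and the equivalent K is the thickness-weighted harmonic mean.
Total thickness L = 6.42 + 13.5 = 19.92 m.
Σ(b_i/K_i) = 6.42/0.0148 + 13.5/1.20 = 445.0 d.
K_eq = L / Σ(b_i/K_i) = 19.92 / 445.0 = 0.04476 m/day.
Q = K_eq · A · (Δh/L) = 0.04476 × 2220 × (8.22/19.92) = 41.00 m³/day.

41.0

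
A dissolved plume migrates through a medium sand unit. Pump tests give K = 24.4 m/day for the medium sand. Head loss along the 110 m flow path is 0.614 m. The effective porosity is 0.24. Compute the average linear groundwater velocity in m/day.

0.567

Hydraulic gradient i = Δh / L = 0.614 / 110 = 0.005582.
Darcy flux q = K · i = 24.40 × 0.005582 = 0.1362 m/day.
Seepage velocity v = q / n_e = 0.1362 / 0.24 = 0.5675 m/day.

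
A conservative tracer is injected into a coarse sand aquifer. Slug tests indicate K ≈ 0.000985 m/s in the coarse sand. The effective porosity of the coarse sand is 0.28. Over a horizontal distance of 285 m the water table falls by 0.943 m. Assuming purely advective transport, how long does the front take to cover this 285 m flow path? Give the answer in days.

283

Convert K: 0.000985 m/s × 86400 = 85.10 m/day.
Hydraulic gradient i = Δh / L = 0.943 / 285 = 0.003309.
Darcy flux q = K · i = 85.10 × 0.003309 = 0.2816 m/day.
Seepage velocity v = q / n_e = 0.2816 / 0.28 = 1.006 m/day.
Travel time t = L / v = 285 / 1.006 = 283.4 days.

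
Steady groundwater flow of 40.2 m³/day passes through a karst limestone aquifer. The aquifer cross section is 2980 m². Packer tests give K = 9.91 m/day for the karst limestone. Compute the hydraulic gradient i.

0.00136

From Q = K·A·i, i = Q / (K·A) = 40.2 / (9.910 × 2980) = 0.001361.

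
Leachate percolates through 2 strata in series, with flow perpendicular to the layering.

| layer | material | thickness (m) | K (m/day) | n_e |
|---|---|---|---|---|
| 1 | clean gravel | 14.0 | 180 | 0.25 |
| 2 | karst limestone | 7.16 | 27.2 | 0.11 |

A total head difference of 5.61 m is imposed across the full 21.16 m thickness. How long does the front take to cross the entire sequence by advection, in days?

With flow normal to the layers, continuity requires the same specific discharge q through every layer.
Σ(b_i/K_i) = 14.0/180 + 7.16/27.2 = 0.3410 d.
q = Δh / Σ(b_i/K_i) = 5.61 / 0.3410 = 16.45 m/day.
In each layer the seepage velocity is v_i = q/n_i, so the layer transit time is t_i = b_i·n_i / q:
  layer 1 (clean gravel): t_1 = 14.0 × 0.25 / 16.45 = 0.2128 d
  layer 2 (karst limestone): t_2 = 7.16 × 0.11 / 16.45 = 0.04788 d
Total t = Σ t_i = 0.2606 days.

0.261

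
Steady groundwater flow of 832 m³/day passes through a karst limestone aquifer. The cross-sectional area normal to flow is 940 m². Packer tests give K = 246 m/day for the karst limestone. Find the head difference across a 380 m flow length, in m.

From Q = K·A·i, i = Q / (K·A) = 832 / (246.0 × 940.0) = 0.003598.
Head loss Δh = i · L = 0.003598 × 380 = 1.367 m.

1.37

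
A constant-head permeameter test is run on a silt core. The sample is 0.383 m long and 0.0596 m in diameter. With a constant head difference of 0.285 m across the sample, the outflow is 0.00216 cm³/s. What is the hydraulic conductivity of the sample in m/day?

Cross-sectional area A = π·(d/2)² = π × (0.0596/2)² = 0.002790 m².
Convert discharge: 0.00216 cm³/s = 2.160e-09 m³/s.
Darcy's law rearranged: K = Q·L / (A·Δh) = 2.160e-09 × 0.383 / (0.002790 × 0.285) = 1.040e-06 m/s = 0.08990 m/day.

0.0899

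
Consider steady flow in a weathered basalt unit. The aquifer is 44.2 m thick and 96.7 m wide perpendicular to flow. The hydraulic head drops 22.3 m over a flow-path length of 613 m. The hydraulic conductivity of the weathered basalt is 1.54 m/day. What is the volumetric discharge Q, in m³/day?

Cross-sectional area A = 96.7 × 44.2 = 4274 m².
Hydraulic gradient i = Δh / L = 22.3 / 613 = 0.03638.
Darcy's law: Q = K · A · i = 1.540 × 4274 × 0.03638 = 239.4 m³/day.

239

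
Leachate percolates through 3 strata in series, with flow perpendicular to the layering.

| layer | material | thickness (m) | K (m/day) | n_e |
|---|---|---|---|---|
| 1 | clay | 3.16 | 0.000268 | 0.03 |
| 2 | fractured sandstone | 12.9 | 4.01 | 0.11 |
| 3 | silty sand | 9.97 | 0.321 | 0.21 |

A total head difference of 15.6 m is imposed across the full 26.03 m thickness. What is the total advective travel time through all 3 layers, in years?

With flow normal to the layers, continuity requires the same specific discharge q through every layer.
Σ(b_i/K_i) = 3.16/0.000268 + 12.9/4.01 + 9.97/0.321 = 11825 d.
q = Δh / Σ(b_i/K_i) = 15.6 / 11825 = 0.001319 m/day.
In each layer the seepage velocity is v_i = q/n_i, so the layer transit time is t_i = b_i·n_i / q:
  layer 1 (clay): t_1 = 3.16 × 0.03 / 0.001319 = 71.86 d
  layer 2 (fractured sandstone): t_2 = 12.9 × 0.11 / 0.001319 = 1076 d
  layer 3 (silty sand): t_3 = 9.97 × 0.21 / 0.001319 = 1587 d
Total t = Σ t_i = 2735 days = 7.487 years.

7.49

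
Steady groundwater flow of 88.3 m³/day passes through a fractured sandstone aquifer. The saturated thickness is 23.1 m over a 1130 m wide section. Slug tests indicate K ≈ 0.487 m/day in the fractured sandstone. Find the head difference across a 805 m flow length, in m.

5.59

Cross-sectional area A = 1130 × 23.1 = 26103 m².
From Q = K·A·i, i = Q / (K·A) = 88.3 / (0.4870 × 26103) = 0.006946.
Head loss Δh = i · L = 0.006946 × 805 = 5.592 m.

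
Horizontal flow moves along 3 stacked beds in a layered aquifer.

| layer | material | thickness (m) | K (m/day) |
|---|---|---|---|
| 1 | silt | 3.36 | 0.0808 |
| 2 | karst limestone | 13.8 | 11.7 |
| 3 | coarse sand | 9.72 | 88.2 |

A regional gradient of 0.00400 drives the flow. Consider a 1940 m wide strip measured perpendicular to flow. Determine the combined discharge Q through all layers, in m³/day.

7910

Flow is parallel to layering, so each bed carries its own Darcy discharge and the transmissivities add.
Σ(K_i·b_i) = 0.0808×3.36 + 11.7×13.8 + 88.2×9.72 = 1019 m²/day.
Hydraulic gradient i = 0.00400.
Q = Σ(K_i·b_i) · W · i = 1019 × 1940 × 0.004000 = 7908 m³/day.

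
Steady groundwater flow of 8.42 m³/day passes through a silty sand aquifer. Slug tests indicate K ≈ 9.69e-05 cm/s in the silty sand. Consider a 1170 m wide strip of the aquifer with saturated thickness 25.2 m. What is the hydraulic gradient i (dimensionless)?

0.00341

Convert K: 9.69e-05 cm/s × 864 = 0.08372 m/day.
Cross-sectional area A = 1170 × 25.2 = 29484 m².
From Q = K·A·i, i = Q / (K·A) = 8.42 / (0.08372 × 29484) = 0.003411.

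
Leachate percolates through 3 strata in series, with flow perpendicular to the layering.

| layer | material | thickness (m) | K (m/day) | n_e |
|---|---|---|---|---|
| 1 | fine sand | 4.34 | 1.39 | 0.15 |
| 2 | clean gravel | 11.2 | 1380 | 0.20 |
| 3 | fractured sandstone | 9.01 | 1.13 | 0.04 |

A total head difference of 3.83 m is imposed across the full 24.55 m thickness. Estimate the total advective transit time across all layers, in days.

9.43

With flow normal to the layers, continuity requires the same specific discharge q through every layer.
Σ(b_i/K_i) = 4.34/1.39 + 11.2/1380 + 9.01/1.13 = 11.10 d.
q = Δh / Σ(b_i/K_i) = 3.83 / 11.10 = 0.3449 m/day.
In each layer the seepage velocity is v_i = q/n_i, so the layer transit time is t_i = b_i·n_i / q:
  layer 1 (fine sand): t_1 = 4.34 × 0.15 / 0.3449 = 1.887 d
  layer 2 (clean gravel): t_2 = 11.2 × 0.20 / 0.3449 = 6.494 d
  layer 3 (fractured sandstone): t_3 = 9.01 × 0.04 / 0.3449 = 1.045 d
Total t = Σ t_i = 9.426 days.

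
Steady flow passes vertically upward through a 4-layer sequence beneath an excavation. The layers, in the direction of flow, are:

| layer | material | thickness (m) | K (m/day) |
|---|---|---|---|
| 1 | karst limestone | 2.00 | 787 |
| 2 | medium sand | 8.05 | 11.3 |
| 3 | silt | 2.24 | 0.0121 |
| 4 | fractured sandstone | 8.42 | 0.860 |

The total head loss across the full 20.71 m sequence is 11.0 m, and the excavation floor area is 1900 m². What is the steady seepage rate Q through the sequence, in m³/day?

Flow is perpendicular to layering, so the layers act in series and the equivalent K is the thickness-weighted harmonic mean.
Total thickness L = 2.00 + 8.05 + 2.24 + 8.42 = 20.71 m.
Σ(b_i/K_i) = 2.00/787 + 8.05/11.3 + 2.24/0.0121 + 8.42/0.860 = 195.6 d.
K_eq = L / Σ(b_i/K_i) = 20.71 / 195.6 = 0.1059 m/day.
Q = K_eq · A · (Δh/L) = 0.1059 × 1900 × (11.0/20.71) = 106.8 m³/day.

107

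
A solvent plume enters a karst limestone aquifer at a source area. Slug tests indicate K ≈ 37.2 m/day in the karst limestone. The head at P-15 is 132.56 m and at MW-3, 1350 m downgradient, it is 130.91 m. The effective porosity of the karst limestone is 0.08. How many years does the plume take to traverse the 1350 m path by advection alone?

6.50

Hydraulic gradient i = (132.56 − 130.91) / 1350 = 1.65 / 1350 = 0.001222.
Darcy flux q = K · i = 37.20 × 0.001222 = 0.04547 m/day.
Seepage velocity v = q / n_e = 0.04547 / 0.08 = 0.5683 m/day.
Travel time t = L / v = 1350 / 0.5683 = 2375 days = 6.503 years.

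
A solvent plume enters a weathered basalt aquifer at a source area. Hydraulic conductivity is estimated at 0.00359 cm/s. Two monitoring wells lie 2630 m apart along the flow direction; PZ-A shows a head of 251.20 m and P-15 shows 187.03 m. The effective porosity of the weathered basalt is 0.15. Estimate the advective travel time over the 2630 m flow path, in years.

14.3

Convert K: 0.00359 cm/s × 864 = 3.102 m/day.
Hydraulic gradient i = (251.20 − 187.03) / 2630 = 64.17 / 2630 = 0.02440.
Darcy flux q = K · i = 3.102 × 0.02440 = 0.07568 m/day.
Seepage velocity v = q / n_e = 0.07568 / 0.15 = 0.5045 m/day.
Travel time t = L / v = 2630 / 0.5045 = 5213 days = 14.27 years.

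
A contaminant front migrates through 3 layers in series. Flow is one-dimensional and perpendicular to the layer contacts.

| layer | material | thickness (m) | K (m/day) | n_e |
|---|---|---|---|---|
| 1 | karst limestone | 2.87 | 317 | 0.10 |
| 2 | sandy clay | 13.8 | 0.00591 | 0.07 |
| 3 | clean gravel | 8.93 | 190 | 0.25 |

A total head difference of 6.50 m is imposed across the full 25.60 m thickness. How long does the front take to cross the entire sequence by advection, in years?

With flow normal to the layers, continuity requires the same specific discharge q through every layer.
Σ(b_i/K_i) = 2.87/317 + 13.8/0.00591 + 8.93/190 = 2335 d.
q = Δh / Σ(b_i/K_i) = 6.50 / 2335 = 0.002784 m/day.
In each layer the seepage velocity is v_i = q/n_i, so the layer transit time is t_i = b_i·n_i / q:
  layer 1 (karst limestone): t_1 = 2.87 × 0.10 / 0.002784 = 103.1 d
  layer 2 (sandy clay): t_2 = 13.8 × 0.07 / 0.002784 = 347.0 d
  layer 3 (clean gravel): t_3 = 8.93 × 0.25 / 0.002784 = 802.0 d
Total t = Σ t_i = 1252 days = 3.428 years.

3.43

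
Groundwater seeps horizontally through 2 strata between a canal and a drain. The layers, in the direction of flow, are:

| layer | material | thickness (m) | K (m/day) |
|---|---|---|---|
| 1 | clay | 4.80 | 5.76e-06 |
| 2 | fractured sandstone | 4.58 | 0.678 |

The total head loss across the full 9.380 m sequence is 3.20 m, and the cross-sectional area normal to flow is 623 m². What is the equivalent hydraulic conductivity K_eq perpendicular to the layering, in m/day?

1.13e-05

Flow is perpendicular to layering, so the layers act in series and the equivalent K is the thickness-weighted harmonic mean.
Total thickness L = 4.80 + 4.58 = 9.380 m.
Σ(b_i/K_i) = 4.80/5.76e-06 + 4.58/0.678 = 8.333e+05 d.
K_eq = L / Σ(b_i/K_i) = 9.380 / 8.333e+05 = 1.126e-05 m/day.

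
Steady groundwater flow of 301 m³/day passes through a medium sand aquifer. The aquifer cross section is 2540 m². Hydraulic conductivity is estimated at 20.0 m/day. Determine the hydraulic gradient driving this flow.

0.00593

From Q = K·A·i, i = Q / (K·A) = 301 / (20.00 × 2540) = 0.005925.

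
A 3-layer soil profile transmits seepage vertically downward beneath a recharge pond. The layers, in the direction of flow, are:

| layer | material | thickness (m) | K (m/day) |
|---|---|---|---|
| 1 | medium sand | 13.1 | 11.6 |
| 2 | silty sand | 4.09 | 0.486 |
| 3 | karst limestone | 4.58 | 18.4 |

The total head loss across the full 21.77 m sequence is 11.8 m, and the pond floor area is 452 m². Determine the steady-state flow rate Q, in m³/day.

Flow is perpendicular to layering, so the layers act in series and the equivalent K is the thickness-weighted harmonic mean.
Total thickness L = 13.1 + 4.09 + 4.58 = 21.77 m.
Σ(b_i/K_i) = 13.1/11.6 + 4.09/0.486 + 4.58/18.4 = 9.794 d.
K_eq = L / Σ(b_i/K_i) = 21.77 / 9.794 = 2.223 m/day.
Q = K_eq · A · (Δh/L) = 2.223 × 452 × (11.8/21.77) = 544.6 m³/day.

545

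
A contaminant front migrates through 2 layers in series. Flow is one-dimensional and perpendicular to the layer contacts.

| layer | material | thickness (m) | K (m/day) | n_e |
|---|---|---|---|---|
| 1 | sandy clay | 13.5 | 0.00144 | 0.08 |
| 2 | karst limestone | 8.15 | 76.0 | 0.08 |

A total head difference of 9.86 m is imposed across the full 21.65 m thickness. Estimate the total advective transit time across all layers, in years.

4.51

With flow normal to the layers, continuity requires the same specific discharge q through every layer.
Σ(b_i/K_i) = 13.5/0.00144 + 8.15/76.0 = 9375 d.
q = Δh / Σ(b_i/K_i) = 9.86 / 9375 = 0.001052 m/day.
In each layer the seepage velocity is v_i = q/n_i, so the layer transit time is t_i = b_i·n_i / q:
  layer 1 (sandy clay): t_1 = 13.5 × 0.08 / 0.001052 = 1027 d
  layer 2 (karst limestone): t_2 = 8.15 × 0.08 / 0.001052 = 619.9 d
Total t = Σ t_i = 1647 days = 4.509 years.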